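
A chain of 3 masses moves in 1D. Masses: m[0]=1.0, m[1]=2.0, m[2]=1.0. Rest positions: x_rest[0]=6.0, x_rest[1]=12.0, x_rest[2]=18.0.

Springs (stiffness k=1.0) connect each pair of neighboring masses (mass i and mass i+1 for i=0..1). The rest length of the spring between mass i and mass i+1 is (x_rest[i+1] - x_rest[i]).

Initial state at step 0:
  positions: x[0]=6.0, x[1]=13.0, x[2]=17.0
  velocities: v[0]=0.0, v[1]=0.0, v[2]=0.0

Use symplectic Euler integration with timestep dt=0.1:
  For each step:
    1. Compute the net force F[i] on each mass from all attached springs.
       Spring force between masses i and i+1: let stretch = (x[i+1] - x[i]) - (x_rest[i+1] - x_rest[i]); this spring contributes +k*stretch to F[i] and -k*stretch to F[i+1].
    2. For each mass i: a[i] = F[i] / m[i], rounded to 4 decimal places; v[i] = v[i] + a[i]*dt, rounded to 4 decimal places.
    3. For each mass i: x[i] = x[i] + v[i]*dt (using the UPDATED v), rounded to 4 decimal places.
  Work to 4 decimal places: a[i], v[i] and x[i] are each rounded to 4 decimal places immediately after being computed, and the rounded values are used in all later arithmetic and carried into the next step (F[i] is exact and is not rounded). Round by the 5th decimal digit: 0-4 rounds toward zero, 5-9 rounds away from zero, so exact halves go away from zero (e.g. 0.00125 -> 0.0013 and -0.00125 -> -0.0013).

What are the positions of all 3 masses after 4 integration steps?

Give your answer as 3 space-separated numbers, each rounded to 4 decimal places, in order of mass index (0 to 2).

Answer: 6.0963 12.8545 17.1948

Derivation:
Step 0: x=[6.0000 13.0000 17.0000] v=[0.0000 0.0000 0.0000]
Step 1: x=[6.0100 12.9850 17.0200] v=[0.1000 -0.1500 0.2000]
Step 2: x=[6.0298 12.9553 17.0597] v=[0.1975 -0.2970 0.3965]
Step 3: x=[6.0588 12.9115 17.1183] v=[0.2901 -0.4381 0.5861]
Step 4: x=[6.0963 12.8545 17.1948] v=[0.3754 -0.5704 0.7654]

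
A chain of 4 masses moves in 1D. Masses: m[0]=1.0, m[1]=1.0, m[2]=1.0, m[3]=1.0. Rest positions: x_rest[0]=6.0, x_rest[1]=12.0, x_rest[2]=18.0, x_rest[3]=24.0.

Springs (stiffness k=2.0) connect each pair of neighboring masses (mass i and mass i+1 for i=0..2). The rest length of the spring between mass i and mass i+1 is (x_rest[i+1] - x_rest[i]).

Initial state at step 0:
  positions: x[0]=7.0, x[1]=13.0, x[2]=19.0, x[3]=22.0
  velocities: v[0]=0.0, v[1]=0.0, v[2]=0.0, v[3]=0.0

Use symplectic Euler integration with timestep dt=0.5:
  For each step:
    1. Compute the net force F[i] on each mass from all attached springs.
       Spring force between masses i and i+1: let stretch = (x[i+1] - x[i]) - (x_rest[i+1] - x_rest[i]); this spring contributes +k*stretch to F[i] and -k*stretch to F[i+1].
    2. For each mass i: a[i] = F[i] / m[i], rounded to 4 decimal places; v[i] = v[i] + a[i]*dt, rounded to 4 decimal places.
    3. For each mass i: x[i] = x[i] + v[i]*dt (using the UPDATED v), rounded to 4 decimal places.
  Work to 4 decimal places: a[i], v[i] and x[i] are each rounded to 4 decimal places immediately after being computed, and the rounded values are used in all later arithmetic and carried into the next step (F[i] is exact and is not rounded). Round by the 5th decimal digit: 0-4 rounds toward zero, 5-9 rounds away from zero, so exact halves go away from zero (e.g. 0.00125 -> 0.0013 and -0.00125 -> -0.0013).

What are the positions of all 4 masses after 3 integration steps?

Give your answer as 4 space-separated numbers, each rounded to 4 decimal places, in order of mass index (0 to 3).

Step 0: x=[7.0000 13.0000 19.0000 22.0000] v=[0.0000 0.0000 0.0000 0.0000]
Step 1: x=[7.0000 13.0000 17.5000 23.5000] v=[0.0000 0.0000 -3.0000 3.0000]
Step 2: x=[7.0000 12.2500 16.7500 25.0000] v=[0.0000 -1.5000 -1.5000 3.0000]
Step 3: x=[6.6250 11.1250 17.8750 25.3750] v=[-0.7500 -2.2500 2.2500 0.7500]

Answer: 6.6250 11.1250 17.8750 25.3750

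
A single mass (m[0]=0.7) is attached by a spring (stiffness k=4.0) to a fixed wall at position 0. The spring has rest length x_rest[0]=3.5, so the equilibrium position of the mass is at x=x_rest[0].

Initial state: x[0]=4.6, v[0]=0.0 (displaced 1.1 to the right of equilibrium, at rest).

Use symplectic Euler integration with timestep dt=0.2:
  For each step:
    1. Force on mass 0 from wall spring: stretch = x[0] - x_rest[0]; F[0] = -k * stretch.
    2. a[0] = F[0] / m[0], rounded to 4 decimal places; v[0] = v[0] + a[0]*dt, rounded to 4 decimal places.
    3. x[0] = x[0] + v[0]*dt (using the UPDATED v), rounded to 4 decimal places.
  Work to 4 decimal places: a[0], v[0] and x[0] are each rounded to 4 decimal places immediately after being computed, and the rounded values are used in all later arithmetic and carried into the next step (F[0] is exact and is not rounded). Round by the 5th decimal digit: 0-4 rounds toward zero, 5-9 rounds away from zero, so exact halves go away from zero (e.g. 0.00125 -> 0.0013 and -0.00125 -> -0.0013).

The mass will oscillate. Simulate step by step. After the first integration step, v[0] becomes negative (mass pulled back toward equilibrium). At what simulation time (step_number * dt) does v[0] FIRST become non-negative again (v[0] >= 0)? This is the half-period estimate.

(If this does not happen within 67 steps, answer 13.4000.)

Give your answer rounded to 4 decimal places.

Answer: 1.4000

Derivation:
Step 0: x=[4.6000] v=[0.0000]
Step 1: x=[4.3486] v=[-1.2571]
Step 2: x=[3.9032] v=[-2.2269]
Step 3: x=[3.3657] v=[-2.6877]
Step 4: x=[2.8589] v=[-2.5342]
Step 5: x=[2.4986] v=[-1.8015]
Step 6: x=[2.3672] v=[-0.6570]
Step 7: x=[2.4947] v=[0.6376]
First v>=0 after going negative at step 7, time=1.4000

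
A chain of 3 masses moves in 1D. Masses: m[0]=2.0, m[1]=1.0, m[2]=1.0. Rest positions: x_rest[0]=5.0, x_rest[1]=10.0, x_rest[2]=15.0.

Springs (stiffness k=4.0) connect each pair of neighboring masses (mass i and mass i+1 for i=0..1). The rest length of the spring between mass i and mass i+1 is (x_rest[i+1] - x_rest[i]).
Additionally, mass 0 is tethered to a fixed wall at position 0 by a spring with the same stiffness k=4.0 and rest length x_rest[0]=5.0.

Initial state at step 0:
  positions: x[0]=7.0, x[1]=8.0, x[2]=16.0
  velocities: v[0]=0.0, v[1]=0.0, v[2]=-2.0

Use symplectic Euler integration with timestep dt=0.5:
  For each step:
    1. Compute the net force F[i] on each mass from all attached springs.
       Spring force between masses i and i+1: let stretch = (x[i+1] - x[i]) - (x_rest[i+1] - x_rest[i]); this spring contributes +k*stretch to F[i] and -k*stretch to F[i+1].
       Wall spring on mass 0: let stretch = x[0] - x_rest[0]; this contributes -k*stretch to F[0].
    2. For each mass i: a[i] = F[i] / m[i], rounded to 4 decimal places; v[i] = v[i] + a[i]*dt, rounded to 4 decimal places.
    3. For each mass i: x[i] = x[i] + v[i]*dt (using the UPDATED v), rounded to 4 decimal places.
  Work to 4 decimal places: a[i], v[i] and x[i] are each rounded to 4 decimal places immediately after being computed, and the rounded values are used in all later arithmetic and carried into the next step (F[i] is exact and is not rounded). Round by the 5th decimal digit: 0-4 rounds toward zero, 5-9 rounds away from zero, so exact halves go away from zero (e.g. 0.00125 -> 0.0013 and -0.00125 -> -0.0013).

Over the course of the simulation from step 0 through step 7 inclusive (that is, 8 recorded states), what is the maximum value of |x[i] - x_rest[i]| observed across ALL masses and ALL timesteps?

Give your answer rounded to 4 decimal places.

Answer: 5.5000

Derivation:
Step 0: x=[7.0000 8.0000 16.0000] v=[0.0000 0.0000 -2.0000]
Step 1: x=[4.0000 15.0000 12.0000] v=[-6.0000 14.0000 -8.0000]
Step 2: x=[4.5000 8.0000 16.0000] v=[1.0000 -14.0000 8.0000]
Step 3: x=[4.5000 5.5000 17.0000] v=[0.0000 -5.0000 2.0000]
Step 4: x=[2.7500 13.5000 11.5000] v=[-3.5000 16.0000 -11.0000]
Step 5: x=[5.0000 8.7500 13.0000] v=[4.5000 -9.5000 3.0000]
Step 6: x=[6.6250 4.5000 15.2500] v=[3.2500 -8.5000 4.5000]
Step 7: x=[3.8750 13.1250 11.7500] v=[-5.5000 17.2500 -7.0000]
Max displacement = 5.5000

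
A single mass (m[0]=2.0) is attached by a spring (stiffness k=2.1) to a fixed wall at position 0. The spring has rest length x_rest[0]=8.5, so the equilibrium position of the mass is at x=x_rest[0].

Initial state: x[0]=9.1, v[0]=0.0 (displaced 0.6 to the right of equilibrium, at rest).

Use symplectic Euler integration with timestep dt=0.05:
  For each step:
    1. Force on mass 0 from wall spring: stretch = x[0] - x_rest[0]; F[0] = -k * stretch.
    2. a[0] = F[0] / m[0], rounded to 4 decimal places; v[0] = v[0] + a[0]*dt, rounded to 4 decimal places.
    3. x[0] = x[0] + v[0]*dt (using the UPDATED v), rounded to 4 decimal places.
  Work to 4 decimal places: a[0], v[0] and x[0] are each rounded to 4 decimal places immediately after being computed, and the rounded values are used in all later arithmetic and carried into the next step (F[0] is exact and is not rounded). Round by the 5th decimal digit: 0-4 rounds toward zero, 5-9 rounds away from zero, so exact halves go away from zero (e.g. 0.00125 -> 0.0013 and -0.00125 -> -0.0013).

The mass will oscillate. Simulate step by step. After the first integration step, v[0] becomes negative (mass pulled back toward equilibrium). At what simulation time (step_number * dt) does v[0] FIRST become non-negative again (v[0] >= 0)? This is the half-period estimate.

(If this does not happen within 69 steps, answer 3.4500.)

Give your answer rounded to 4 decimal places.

Step 0: x=[9.1000] v=[0.0000]
Step 1: x=[9.0984] v=[-0.0315]
Step 2: x=[9.0953] v=[-0.0629]
Step 3: x=[9.0906] v=[-0.0942]
Step 4: x=[9.0843] v=[-0.1252]
Step 5: x=[9.0765] v=[-0.1559]
Step 6: x=[9.0672] v=[-0.1862]
Step 7: x=[9.0564] v=[-0.2160]
Step 8: x=[9.0441] v=[-0.2452]
Step 9: x=[9.0304] v=[-0.2738]
Step 10: x=[9.0153] v=[-0.3016]
Step 11: x=[8.9989] v=[-0.3287]
Step 12: x=[8.9812] v=[-0.3549]
Step 13: x=[8.9622] v=[-0.3802]
Step 14: x=[8.9420] v=[-0.4045]
Step 15: x=[8.9206] v=[-0.4277]
Step 16: x=[8.8981] v=[-0.4498]
Step 17: x=[8.8746] v=[-0.4707]
Step 18: x=[8.8501] v=[-0.4904]
Step 19: x=[8.8247] v=[-0.5088]
Step 20: x=[8.7984] v=[-0.5258]
Step 21: x=[8.7713] v=[-0.5415]
Step 22: x=[8.7435] v=[-0.5557]
Step 23: x=[8.7151] v=[-0.5685]
Step 24: x=[8.6861] v=[-0.5798]
Step 25: x=[8.6566] v=[-0.5896]
Step 26: x=[8.6267] v=[-0.5978]
Step 27: x=[8.5965] v=[-0.6045]
Step 28: x=[8.5660] v=[-0.6096]
Step 29: x=[8.5353] v=[-0.6131]
Step 30: x=[8.5046] v=[-0.6150]
Step 31: x=[8.4738] v=[-0.6152]
Step 32: x=[8.4431] v=[-0.6138]
Step 33: x=[8.4126] v=[-0.6108]
Step 34: x=[8.3823] v=[-0.6062]
Step 35: x=[8.3523] v=[-0.6000]
Step 36: x=[8.3227] v=[-0.5922]
Step 37: x=[8.2936] v=[-0.5829]
Step 38: x=[8.2650] v=[-0.5721]
Step 39: x=[8.2370] v=[-0.5598]
Step 40: x=[8.2097] v=[-0.5460]
Step 41: x=[8.1832] v=[-0.5308]
Step 42: x=[8.1575] v=[-0.5142]
Step 43: x=[8.1327] v=[-0.4962]
Step 44: x=[8.1089] v=[-0.4769]
Step 45: x=[8.0861] v=[-0.4564]
Step 46: x=[8.0644] v=[-0.4347]
Step 47: x=[8.0438] v=[-0.4118]
Step 48: x=[8.0244] v=[-0.3879]
Step 49: x=[8.0063] v=[-0.3629]
Step 50: x=[7.9895] v=[-0.3370]
Step 51: x=[7.9740] v=[-0.3102]
Step 52: x=[7.9599] v=[-0.2826]
Step 53: x=[7.9472] v=[-0.2542]
Step 54: x=[7.9359] v=[-0.2252]
Step 55: x=[7.9261] v=[-0.1956]
Step 56: x=[7.9178] v=[-0.1655]
Step 57: x=[7.9111] v=[-0.1349]
Step 58: x=[7.9059] v=[-0.1040]
Step 59: x=[7.9023] v=[-0.0728]
Step 60: x=[7.9002] v=[-0.0414]
Step 61: x=[7.8997] v=[-0.0099]
Step 62: x=[7.9008] v=[0.0216]
First v>=0 after going negative at step 62, time=3.1000

Answer: 3.1000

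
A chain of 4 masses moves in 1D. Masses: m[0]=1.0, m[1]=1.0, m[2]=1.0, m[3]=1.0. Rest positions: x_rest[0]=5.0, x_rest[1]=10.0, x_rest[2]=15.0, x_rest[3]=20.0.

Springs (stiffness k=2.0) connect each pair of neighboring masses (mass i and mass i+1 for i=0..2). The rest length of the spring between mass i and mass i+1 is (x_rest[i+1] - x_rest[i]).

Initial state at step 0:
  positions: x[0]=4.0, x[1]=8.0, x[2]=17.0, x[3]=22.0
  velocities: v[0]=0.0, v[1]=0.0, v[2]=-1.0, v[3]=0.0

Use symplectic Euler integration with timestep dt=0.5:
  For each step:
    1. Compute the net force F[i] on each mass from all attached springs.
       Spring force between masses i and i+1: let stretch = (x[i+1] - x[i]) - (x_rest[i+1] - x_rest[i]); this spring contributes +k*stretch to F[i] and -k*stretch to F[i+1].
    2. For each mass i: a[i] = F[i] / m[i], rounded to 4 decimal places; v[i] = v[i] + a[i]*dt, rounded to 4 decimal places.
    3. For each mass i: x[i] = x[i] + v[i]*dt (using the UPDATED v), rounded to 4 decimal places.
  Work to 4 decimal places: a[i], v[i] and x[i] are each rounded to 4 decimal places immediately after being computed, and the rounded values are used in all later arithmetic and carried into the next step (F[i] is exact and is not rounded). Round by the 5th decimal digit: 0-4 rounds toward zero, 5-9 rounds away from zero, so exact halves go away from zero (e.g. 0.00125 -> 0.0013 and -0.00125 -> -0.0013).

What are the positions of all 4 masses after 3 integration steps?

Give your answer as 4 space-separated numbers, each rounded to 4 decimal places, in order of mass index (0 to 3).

Step 0: x=[4.0000 8.0000 17.0000 22.0000] v=[0.0000 0.0000 -1.0000 0.0000]
Step 1: x=[3.5000 10.5000 14.5000 22.0000] v=[-1.0000 5.0000 -5.0000 0.0000]
Step 2: x=[4.0000 11.5000 13.7500 20.7500] v=[1.0000 2.0000 -1.5000 -2.5000]
Step 3: x=[5.7500 9.8750 15.3750 18.5000] v=[3.5000 -3.2500 3.2500 -4.5000]

Answer: 5.7500 9.8750 15.3750 18.5000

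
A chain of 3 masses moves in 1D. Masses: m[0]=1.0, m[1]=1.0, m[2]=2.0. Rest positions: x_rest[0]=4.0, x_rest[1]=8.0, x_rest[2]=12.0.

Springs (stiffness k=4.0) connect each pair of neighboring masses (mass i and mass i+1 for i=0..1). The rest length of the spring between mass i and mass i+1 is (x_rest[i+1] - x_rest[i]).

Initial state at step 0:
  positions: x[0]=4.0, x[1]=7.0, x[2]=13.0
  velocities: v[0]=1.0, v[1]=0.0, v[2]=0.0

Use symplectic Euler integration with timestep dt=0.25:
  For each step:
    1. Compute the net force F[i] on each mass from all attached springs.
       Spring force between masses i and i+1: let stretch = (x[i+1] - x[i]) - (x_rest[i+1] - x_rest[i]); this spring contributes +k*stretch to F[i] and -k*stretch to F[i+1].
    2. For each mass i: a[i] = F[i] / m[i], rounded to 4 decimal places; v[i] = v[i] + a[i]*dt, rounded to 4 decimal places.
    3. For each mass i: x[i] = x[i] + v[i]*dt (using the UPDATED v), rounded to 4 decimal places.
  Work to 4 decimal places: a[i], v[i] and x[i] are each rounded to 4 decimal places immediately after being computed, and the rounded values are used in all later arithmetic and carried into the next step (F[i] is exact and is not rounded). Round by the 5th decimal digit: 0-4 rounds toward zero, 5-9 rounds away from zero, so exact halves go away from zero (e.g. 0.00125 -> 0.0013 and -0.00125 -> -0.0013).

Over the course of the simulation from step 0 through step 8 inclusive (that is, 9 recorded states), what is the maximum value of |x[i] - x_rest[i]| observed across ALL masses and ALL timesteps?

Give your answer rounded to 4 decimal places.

Answer: 2.1767

Derivation:
Step 0: x=[4.0000 7.0000 13.0000] v=[1.0000 0.0000 0.0000]
Step 1: x=[4.0000 7.7500 12.7500] v=[0.0000 3.0000 -1.0000]
Step 2: x=[3.9375 8.8125 12.3750] v=[-0.2500 4.2500 -1.5000]
Step 3: x=[4.0938 9.5469 12.0547] v=[0.6250 2.9375 -1.2813]
Step 4: x=[4.6133 9.5450 11.9209] v=[2.0781 -0.0078 -0.5352]
Step 5: x=[5.3658 8.9041 11.9901] v=[3.0098 -2.5636 0.2769]
Step 6: x=[6.0028 8.1501 12.1736] v=[2.5481 -3.0159 0.7339]
Step 7: x=[6.1767 7.8652 12.3542] v=[0.6954 -1.1397 0.7222]
Step 8: x=[5.7727 8.2804 12.4736] v=[-1.6161 1.6608 0.4777]
Max displacement = 2.1767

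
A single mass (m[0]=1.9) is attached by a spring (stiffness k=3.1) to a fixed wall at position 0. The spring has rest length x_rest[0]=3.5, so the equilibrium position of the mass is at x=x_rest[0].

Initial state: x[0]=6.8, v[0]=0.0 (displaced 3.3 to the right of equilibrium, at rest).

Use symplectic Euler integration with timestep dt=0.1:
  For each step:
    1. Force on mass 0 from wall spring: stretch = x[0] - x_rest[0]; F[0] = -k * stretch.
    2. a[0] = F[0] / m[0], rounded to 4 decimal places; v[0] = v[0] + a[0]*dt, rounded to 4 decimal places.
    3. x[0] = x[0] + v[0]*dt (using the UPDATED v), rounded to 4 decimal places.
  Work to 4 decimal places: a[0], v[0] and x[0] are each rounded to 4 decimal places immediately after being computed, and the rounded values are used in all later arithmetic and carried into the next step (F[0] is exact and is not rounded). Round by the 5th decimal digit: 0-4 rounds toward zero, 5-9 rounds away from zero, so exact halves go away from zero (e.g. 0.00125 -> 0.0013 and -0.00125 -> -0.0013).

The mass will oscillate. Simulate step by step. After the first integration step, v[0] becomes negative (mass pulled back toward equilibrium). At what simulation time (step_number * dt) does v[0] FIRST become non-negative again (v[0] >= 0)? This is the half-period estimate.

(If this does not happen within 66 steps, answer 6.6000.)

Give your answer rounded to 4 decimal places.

Step 0: x=[6.8000] v=[0.0000]
Step 1: x=[6.7462] v=[-0.5384]
Step 2: x=[6.6394] v=[-1.0680]
Step 3: x=[6.4814] v=[-1.5802]
Step 4: x=[6.2747] v=[-2.0666]
Step 5: x=[6.0228] v=[-2.5193]
Step 6: x=[5.7297] v=[-2.9309]
Step 7: x=[5.4002] v=[-3.2947]
Step 8: x=[5.0397] v=[-3.6047]
Step 9: x=[4.6541] v=[-3.8559]
Step 10: x=[4.2497] v=[-4.0442]
Step 11: x=[3.8331] v=[-4.1665]
Step 12: x=[3.4110] v=[-4.2209]
Step 13: x=[2.9904] v=[-4.2064]
Step 14: x=[2.5781] v=[-4.1233]
Step 15: x=[2.1808] v=[-3.9729]
Step 16: x=[1.8050] v=[-3.7577]
Step 17: x=[1.4569] v=[-3.4812]
Step 18: x=[1.1421] v=[-3.1479]
Step 19: x=[0.8658] v=[-2.7632]
Step 20: x=[0.6325] v=[-2.3334]
Step 21: x=[0.4460] v=[-1.8655]
Step 22: x=[0.3093] v=[-1.3672]
Step 23: x=[0.2246] v=[-0.8466]
Step 24: x=[0.1934] v=[-0.3122]
Step 25: x=[0.2161] v=[0.2273]
First v>=0 after going negative at step 25, time=2.5000

Answer: 2.5000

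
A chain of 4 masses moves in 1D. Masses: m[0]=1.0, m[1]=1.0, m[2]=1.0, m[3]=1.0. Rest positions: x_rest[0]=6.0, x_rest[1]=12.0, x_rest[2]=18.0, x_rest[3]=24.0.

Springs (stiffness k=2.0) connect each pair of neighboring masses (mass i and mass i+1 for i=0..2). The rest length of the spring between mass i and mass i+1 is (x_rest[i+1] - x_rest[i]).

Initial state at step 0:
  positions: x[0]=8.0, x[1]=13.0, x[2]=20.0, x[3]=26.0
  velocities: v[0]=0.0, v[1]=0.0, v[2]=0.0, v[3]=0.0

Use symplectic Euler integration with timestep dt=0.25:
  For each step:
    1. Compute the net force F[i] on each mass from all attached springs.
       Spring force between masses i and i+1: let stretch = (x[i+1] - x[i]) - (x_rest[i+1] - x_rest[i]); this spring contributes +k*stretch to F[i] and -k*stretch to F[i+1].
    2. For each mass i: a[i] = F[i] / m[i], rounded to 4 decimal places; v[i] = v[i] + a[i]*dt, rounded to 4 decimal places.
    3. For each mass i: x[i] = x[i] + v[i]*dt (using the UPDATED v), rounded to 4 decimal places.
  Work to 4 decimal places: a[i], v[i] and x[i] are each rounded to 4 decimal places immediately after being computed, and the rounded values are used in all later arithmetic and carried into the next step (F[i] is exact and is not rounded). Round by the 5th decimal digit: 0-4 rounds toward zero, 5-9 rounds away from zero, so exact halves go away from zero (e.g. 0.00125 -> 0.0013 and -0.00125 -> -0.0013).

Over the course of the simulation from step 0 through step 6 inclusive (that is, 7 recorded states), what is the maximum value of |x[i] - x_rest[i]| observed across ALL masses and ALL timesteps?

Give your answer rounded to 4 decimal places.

Answer: 2.3779

Derivation:
Step 0: x=[8.0000 13.0000 20.0000 26.0000] v=[0.0000 0.0000 0.0000 0.0000]
Step 1: x=[7.8750 13.2500 19.8750 26.0000] v=[-0.5000 1.0000 -0.5000 0.0000]
Step 2: x=[7.6719 13.6563 19.6875 25.9844] v=[-0.8125 1.6250 -0.7500 -0.0625]
Step 3: x=[7.4668 14.0684 19.5332 25.9317] v=[-0.8203 1.6484 -0.6172 -0.2110]
Step 4: x=[7.3369 14.3384 19.4956 25.8291] v=[-0.5195 1.0800 -0.1504 -0.4103]
Step 5: x=[7.3322 14.3779 19.6051 25.6848] v=[-0.0188 0.1579 0.4378 -0.5771]
Step 6: x=[7.4582 14.1901 19.8211 25.5306] v=[0.5041 -0.7514 0.8641 -0.6170]
Max displacement = 2.3779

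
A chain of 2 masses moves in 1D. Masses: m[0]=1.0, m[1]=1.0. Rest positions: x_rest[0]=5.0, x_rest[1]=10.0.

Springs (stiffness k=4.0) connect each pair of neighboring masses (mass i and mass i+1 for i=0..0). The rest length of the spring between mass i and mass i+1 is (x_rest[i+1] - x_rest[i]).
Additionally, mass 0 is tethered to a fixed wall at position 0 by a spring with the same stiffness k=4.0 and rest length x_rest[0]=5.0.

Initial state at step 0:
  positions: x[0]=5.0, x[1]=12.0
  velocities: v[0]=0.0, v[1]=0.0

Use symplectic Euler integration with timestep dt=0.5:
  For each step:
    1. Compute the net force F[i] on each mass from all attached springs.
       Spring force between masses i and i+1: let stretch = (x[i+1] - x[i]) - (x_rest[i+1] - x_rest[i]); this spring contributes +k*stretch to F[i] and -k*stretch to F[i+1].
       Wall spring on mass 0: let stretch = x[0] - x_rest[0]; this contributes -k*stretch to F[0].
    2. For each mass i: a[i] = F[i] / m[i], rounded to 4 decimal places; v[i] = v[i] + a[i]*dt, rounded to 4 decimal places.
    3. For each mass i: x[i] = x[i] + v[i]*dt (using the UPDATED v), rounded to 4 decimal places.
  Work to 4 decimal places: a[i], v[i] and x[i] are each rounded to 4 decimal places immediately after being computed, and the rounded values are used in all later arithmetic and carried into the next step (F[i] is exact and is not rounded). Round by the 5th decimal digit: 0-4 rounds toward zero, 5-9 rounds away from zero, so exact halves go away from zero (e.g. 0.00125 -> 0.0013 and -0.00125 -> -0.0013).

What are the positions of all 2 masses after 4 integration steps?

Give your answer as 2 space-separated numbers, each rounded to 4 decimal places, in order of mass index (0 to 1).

Step 0: x=[5.0000 12.0000] v=[0.0000 0.0000]
Step 1: x=[7.0000 10.0000] v=[4.0000 -4.0000]
Step 2: x=[5.0000 10.0000] v=[-4.0000 0.0000]
Step 3: x=[3.0000 10.0000] v=[-4.0000 0.0000]
Step 4: x=[5.0000 8.0000] v=[4.0000 -4.0000]

Answer: 5.0000 8.0000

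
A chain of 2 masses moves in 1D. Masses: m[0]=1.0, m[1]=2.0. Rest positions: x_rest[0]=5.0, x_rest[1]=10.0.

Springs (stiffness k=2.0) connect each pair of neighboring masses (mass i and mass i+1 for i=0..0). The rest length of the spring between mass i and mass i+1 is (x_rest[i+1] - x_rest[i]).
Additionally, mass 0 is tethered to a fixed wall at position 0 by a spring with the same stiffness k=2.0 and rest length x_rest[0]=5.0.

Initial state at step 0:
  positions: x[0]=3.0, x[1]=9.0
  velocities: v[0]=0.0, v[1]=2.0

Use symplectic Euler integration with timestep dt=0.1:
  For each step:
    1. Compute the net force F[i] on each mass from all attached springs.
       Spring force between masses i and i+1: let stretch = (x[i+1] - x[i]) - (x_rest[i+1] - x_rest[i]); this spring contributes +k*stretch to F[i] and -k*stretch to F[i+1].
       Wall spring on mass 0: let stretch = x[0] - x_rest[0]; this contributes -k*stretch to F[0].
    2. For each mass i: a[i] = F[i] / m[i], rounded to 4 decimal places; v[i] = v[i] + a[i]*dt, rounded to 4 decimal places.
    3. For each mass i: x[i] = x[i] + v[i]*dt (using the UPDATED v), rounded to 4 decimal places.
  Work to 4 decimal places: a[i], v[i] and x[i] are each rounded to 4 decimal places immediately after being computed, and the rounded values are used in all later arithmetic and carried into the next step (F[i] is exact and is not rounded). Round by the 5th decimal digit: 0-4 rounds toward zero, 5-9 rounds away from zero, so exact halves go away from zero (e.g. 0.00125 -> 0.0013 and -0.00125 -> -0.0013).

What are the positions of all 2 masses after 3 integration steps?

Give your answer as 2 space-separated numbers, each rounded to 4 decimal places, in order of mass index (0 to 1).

Answer: 3.3629 9.5355

Derivation:
Step 0: x=[3.0000 9.0000] v=[0.0000 2.0000]
Step 1: x=[3.0600 9.1900] v=[0.6000 1.9000]
Step 2: x=[3.1814 9.3687] v=[1.2140 1.7870]
Step 3: x=[3.3629 9.5355] v=[1.8152 1.6683]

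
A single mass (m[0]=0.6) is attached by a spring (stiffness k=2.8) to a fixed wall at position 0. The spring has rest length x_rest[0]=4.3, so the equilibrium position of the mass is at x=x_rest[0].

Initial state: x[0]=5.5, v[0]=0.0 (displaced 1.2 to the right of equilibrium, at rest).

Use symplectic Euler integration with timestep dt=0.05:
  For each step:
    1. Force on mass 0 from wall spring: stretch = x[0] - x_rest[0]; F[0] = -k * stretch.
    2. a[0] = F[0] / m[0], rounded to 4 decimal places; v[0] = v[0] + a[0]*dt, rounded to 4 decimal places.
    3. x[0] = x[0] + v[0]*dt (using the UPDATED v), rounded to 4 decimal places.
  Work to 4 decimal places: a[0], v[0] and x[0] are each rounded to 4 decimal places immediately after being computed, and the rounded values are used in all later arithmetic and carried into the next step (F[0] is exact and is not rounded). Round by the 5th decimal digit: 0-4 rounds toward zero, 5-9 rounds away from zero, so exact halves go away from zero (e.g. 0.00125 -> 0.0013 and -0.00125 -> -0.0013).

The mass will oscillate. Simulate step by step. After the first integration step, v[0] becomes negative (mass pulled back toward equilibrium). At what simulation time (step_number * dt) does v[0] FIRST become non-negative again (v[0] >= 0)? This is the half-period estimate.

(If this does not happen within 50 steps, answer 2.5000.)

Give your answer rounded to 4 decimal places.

Step 0: x=[5.5000] v=[0.0000]
Step 1: x=[5.4860] v=[-0.2800]
Step 2: x=[5.4582] v=[-0.5567]
Step 3: x=[5.4169] v=[-0.8269]
Step 4: x=[5.3625] v=[-1.0875]
Step 5: x=[5.2957] v=[-1.3354]
Step 6: x=[5.2173] v=[-1.5677]
Step 7: x=[5.1282] v=[-1.7817]
Step 8: x=[5.0295] v=[-1.9749]
Step 9: x=[4.9222] v=[-2.1451]
Step 10: x=[4.8077] v=[-2.2903]
Step 11: x=[4.6873] v=[-2.4088]
Step 12: x=[4.5623] v=[-2.4992]
Step 13: x=[4.4343] v=[-2.5604]
Step 14: x=[4.3047] v=[-2.5917]
Step 15: x=[4.1751] v=[-2.5928]
Step 16: x=[4.0469] v=[-2.5637]
Step 17: x=[3.9217] v=[-2.5046]
Step 18: x=[3.8009] v=[-2.4163]
Step 19: x=[3.6859] v=[-2.2998]
Step 20: x=[3.5781] v=[-2.1565]
Step 21: x=[3.4787] v=[-1.9881]
Step 22: x=[3.3889] v=[-1.7965]
Step 23: x=[3.3097] v=[-1.5839]
Step 24: x=[3.2421] v=[-1.3528]
Step 25: x=[3.1868] v=[-1.1060]
Step 26: x=[3.1445] v=[-0.8463]
Step 27: x=[3.1157] v=[-0.5767]
Step 28: x=[3.1007] v=[-0.3004]
Step 29: x=[3.0997] v=[-0.0206]
Step 30: x=[3.1127] v=[0.2595]
First v>=0 after going negative at step 30, time=1.5000

Answer: 1.5000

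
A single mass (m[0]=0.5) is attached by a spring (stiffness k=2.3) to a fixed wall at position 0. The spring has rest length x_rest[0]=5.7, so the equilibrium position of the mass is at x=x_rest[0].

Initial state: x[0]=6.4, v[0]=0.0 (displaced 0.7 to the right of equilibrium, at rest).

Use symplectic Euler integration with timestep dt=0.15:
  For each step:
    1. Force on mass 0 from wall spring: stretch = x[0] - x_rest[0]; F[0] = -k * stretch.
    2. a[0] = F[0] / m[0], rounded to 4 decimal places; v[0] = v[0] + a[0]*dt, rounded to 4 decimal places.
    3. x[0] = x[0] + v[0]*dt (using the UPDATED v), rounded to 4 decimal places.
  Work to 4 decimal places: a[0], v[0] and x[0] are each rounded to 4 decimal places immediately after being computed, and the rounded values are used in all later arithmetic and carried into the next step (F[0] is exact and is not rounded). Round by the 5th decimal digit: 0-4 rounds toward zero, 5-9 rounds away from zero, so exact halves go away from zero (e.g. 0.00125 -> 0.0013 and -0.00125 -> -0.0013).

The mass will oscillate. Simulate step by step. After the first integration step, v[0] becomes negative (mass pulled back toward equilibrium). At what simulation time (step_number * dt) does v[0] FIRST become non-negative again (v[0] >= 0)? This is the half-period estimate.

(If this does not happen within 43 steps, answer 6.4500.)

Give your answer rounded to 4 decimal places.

Answer: 1.5000

Derivation:
Step 0: x=[6.4000] v=[0.0000]
Step 1: x=[6.3276] v=[-0.4830]
Step 2: x=[6.1902] v=[-0.9161]
Step 3: x=[6.0021] v=[-1.2543]
Step 4: x=[5.7827] v=[-1.4628]
Step 5: x=[5.5547] v=[-1.5199]
Step 6: x=[5.3418] v=[-1.4196]
Step 7: x=[5.1659] v=[-1.1724]
Step 8: x=[5.0453] v=[-0.8039]
Step 9: x=[4.9925] v=[-0.3522]
Step 10: x=[5.0129] v=[0.1360]
First v>=0 after going negative at step 10, time=1.5000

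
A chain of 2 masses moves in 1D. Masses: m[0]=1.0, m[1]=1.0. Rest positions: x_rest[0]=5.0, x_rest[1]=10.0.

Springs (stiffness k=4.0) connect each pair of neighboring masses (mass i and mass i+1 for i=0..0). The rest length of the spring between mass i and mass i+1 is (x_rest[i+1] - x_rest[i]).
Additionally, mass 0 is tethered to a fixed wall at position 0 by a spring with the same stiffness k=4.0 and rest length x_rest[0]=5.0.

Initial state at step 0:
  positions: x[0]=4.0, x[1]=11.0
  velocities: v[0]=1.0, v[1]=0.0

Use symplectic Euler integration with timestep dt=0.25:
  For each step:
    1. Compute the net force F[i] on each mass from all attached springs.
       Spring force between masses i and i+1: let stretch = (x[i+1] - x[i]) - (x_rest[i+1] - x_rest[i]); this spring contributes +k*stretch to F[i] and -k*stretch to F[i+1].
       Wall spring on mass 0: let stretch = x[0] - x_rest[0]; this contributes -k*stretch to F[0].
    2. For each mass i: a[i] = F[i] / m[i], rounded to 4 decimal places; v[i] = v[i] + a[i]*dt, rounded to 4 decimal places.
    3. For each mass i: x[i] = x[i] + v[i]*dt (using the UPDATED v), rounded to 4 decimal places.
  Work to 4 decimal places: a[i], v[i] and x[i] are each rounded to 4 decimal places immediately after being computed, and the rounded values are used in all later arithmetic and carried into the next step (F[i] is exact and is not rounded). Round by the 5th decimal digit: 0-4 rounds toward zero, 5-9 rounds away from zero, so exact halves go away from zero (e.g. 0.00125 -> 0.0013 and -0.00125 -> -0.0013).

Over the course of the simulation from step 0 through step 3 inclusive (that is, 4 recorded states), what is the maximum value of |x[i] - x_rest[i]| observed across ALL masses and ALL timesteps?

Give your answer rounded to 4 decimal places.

Step 0: x=[4.0000 11.0000] v=[1.0000 0.0000]
Step 1: x=[5.0000 10.5000] v=[4.0000 -2.0000]
Step 2: x=[6.1250 9.8750] v=[4.5000 -2.5000]
Step 3: x=[6.6563 9.5625] v=[2.1250 -1.2500]
Max displacement = 1.6563

Answer: 1.6563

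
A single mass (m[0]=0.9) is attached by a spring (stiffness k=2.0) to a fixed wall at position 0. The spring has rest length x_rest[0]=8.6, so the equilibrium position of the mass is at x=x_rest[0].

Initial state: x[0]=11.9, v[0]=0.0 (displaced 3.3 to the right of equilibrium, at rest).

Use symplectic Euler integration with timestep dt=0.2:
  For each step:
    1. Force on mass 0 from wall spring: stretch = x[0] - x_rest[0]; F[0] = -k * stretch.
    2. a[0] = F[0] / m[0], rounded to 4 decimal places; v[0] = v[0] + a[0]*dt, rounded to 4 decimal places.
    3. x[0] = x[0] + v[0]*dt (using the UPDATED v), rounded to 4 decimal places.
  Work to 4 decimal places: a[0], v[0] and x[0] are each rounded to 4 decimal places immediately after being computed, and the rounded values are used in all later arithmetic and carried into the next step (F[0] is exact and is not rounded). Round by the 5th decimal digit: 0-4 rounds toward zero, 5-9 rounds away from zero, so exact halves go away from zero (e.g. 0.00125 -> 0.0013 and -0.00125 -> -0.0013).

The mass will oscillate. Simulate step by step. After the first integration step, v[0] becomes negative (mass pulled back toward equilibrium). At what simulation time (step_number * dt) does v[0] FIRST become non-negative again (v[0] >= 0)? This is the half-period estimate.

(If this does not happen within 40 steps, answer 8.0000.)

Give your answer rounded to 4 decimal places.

Step 0: x=[11.9000] v=[0.0000]
Step 1: x=[11.6067] v=[-1.4667]
Step 2: x=[11.0461] v=[-2.8030]
Step 3: x=[10.2681] v=[-3.8902]
Step 4: x=[9.3418] v=[-4.6316]
Step 5: x=[8.3495] v=[-4.9613]
Step 6: x=[7.3795] v=[-4.8500]
Step 7: x=[6.5180] v=[-4.3076]
Step 8: x=[5.8415] v=[-3.3823]
Step 9: x=[5.4102] v=[-2.1563]
Step 10: x=[5.2625] v=[-0.7386]
Step 11: x=[5.4114] v=[0.7447]
First v>=0 after going negative at step 11, time=2.2000

Answer: 2.2000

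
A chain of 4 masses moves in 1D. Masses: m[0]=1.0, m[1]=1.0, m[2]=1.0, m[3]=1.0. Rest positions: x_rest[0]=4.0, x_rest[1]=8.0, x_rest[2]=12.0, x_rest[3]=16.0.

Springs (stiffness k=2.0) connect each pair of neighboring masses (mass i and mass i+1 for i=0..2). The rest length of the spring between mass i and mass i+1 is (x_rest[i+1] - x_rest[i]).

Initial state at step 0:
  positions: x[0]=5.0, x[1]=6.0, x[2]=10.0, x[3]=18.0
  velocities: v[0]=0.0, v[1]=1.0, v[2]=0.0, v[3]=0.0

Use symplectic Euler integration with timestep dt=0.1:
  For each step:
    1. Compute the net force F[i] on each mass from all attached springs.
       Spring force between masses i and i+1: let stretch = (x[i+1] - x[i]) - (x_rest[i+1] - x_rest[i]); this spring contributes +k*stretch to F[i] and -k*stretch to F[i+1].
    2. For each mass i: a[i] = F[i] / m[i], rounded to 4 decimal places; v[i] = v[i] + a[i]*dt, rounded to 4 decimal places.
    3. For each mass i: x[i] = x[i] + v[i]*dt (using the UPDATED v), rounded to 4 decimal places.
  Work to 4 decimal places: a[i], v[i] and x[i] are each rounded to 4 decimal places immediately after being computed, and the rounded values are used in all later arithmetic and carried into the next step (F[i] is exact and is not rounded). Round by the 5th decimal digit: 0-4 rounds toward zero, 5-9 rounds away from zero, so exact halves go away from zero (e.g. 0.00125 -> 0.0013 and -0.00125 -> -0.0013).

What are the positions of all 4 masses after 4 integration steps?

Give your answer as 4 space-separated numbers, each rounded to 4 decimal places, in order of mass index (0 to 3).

Step 0: x=[5.0000 6.0000 10.0000 18.0000] v=[0.0000 1.0000 0.0000 0.0000]
Step 1: x=[4.9400 6.1600 10.0800 17.9200] v=[-0.6000 1.6000 0.8000 -0.8000]
Step 2: x=[4.8244 6.3740 10.2384 17.7632] v=[-1.1560 2.1400 1.5840 -1.5680]
Step 3: x=[4.6598 6.6343 10.4700 17.5359] v=[-1.6461 2.6030 2.3161 -2.2730]
Step 4: x=[4.4547 6.9318 10.7662 17.2473] v=[-2.0512 2.9752 2.9621 -2.8862]

Answer: 4.4547 6.9318 10.7662 17.2473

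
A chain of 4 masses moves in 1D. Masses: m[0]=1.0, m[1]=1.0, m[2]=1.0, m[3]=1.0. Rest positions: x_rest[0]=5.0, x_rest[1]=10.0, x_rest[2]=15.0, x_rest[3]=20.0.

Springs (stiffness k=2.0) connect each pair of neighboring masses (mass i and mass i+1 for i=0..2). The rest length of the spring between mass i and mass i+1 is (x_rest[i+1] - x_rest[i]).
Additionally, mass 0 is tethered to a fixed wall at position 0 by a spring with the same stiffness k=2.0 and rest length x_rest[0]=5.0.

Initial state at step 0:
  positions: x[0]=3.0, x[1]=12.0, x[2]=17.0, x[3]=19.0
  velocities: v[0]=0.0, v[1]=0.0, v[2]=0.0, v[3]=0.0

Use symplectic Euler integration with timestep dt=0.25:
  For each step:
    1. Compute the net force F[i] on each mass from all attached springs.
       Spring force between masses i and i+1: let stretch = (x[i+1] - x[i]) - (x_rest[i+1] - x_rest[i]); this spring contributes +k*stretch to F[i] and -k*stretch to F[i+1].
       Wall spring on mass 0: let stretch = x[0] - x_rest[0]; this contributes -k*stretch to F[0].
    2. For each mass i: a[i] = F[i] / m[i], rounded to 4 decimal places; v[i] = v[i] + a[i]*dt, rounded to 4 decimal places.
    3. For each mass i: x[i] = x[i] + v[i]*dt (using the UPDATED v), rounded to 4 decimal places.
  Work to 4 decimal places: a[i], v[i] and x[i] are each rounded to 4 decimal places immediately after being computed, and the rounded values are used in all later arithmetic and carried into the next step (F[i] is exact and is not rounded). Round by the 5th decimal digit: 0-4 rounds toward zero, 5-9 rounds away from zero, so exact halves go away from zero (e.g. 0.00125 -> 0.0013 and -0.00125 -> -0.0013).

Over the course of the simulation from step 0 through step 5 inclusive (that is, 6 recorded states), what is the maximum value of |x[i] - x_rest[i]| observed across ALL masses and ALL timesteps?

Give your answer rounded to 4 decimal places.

Step 0: x=[3.0000 12.0000 17.0000 19.0000] v=[0.0000 0.0000 0.0000 0.0000]
Step 1: x=[3.7500 11.5000 16.6250 19.3750] v=[3.0000 -2.0000 -1.5000 1.5000]
Step 2: x=[5.0000 10.6719 15.9531 20.0313] v=[5.0000 -3.3125 -2.6875 2.6250]
Step 3: x=[6.3340 9.7949 15.1309 20.8028] v=[5.3360 -3.5079 -3.2890 3.0859]
Step 4: x=[7.3089 9.1523 14.3506 21.4903] v=[3.8995 -2.5704 -3.1211 2.7500]
Step 5: x=[7.6006 8.9291 13.8130 21.9104] v=[1.1668 -0.8930 -2.1504 1.6802]
Max displacement = 2.6006

Answer: 2.6006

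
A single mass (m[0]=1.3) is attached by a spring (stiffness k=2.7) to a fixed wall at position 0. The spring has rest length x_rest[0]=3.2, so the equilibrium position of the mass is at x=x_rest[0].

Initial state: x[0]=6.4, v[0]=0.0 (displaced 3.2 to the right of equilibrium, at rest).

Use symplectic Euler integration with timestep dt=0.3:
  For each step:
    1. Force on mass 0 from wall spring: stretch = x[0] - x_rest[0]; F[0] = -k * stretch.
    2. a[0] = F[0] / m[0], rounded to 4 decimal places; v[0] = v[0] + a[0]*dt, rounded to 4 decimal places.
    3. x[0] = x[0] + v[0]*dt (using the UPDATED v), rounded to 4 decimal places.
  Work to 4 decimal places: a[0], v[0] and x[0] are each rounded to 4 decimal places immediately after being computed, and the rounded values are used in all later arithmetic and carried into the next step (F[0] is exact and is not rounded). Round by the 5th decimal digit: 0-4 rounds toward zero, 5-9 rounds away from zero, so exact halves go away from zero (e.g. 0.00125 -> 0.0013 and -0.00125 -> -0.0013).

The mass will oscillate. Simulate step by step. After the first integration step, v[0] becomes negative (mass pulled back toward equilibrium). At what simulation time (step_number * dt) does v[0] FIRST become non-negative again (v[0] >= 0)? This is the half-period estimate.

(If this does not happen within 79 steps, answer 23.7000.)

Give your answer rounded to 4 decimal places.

Step 0: x=[6.4000] v=[0.0000]
Step 1: x=[5.8018] v=[-1.9939]
Step 2: x=[4.7173] v=[-3.6150]
Step 3: x=[3.3492] v=[-4.5604]
Step 4: x=[1.9532] v=[-4.6534]
Step 5: x=[0.7902] v=[-3.8766]
Step 6: x=[0.0777] v=[-2.3751]
Step 7: x=[-0.0512] v=[-0.4297]
Step 8: x=[0.4276] v=[1.5961]
First v>=0 after going negative at step 8, time=2.4000

Answer: 2.4000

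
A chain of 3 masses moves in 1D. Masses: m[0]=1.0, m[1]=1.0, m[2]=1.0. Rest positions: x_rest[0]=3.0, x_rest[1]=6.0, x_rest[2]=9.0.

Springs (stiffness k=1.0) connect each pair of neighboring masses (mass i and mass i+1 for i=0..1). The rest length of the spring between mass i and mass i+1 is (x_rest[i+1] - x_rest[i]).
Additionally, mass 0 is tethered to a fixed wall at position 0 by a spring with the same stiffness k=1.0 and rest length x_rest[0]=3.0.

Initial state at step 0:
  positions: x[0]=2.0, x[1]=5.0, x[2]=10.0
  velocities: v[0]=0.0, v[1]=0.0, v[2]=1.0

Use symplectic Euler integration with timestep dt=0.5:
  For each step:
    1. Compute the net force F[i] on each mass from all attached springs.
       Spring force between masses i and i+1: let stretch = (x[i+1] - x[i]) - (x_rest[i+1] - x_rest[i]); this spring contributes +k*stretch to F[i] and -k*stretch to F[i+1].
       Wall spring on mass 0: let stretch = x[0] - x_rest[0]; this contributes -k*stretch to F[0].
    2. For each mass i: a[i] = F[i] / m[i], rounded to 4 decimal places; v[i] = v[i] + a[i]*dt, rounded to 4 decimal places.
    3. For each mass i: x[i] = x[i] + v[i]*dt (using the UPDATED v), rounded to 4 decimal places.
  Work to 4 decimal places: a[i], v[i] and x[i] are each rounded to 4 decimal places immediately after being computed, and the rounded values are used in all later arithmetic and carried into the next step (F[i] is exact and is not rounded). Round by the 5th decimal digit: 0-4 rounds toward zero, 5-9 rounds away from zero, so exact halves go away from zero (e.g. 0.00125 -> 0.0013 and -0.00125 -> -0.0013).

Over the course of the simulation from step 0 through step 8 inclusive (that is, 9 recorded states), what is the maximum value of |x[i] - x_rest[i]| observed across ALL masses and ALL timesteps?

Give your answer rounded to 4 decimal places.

Answer: 1.6993

Derivation:
Step 0: x=[2.0000 5.0000 10.0000] v=[0.0000 0.0000 1.0000]
Step 1: x=[2.2500 5.5000 10.0000] v=[0.5000 1.0000 0.0000]
Step 2: x=[2.7500 6.3125 9.6250] v=[1.0000 1.6250 -0.7500]
Step 3: x=[3.4532 7.0625 9.1719] v=[1.4063 1.5000 -0.9063]
Step 4: x=[4.1954 7.4376 8.9414] v=[1.4844 0.7501 -0.4610]
Step 5: x=[4.6993 7.3781 9.0850] v=[1.0078 -0.1191 0.2871]
Step 6: x=[4.6981 7.0756 9.5519] v=[-0.0025 -0.6051 0.9337]
Step 7: x=[4.1167 6.7978 10.1497] v=[-1.1628 -0.5557 1.1956]
Step 8: x=[3.1764 6.6877 10.6596] v=[-1.8806 -0.2203 1.0197]
Max displacement = 1.6993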